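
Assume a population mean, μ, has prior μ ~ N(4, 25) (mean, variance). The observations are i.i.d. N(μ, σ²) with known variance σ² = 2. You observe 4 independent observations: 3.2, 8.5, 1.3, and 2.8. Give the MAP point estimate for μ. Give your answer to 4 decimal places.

n = 4; x̄ = (3.2 + 8.5 + 1.3 + 2.8)/4 = 15.8/4 = 3.95.
For a Normal prior and Normal likelihood with known variance, the posterior is Normal; its mode equals its mean, the precision-weighted average.
Prior precision 1/σ₀² = 1/25 = 0.04; data precision n/σ² = 4/2 = 2.
μ̂ = (0.04·4 + 2·3.95) / (0.04 + 2) = 8.06/2.04 = 403/102 ≈ 3.9510.

μ̂_MAP = 3.9510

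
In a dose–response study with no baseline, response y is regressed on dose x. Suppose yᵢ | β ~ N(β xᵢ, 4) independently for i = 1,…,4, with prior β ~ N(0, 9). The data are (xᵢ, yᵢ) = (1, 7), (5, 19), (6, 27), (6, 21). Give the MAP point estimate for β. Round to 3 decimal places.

log p(β | y) = −Σ(yᵢ − βxᵢ)²/(2·4) − β²/(2·9) + const.
Setting the derivative to zero: Σxᵢ(yᵢ − βxᵢ)/4 − β/9 = 0, so β = Σxᵢyᵢ / (Σxᵢ² + σ²/τ²).
Σxᵢyᵢ = 1·7 + 5·19 + 6·27 + 6·21 = 390; Σxᵢ² = 98; σ²/τ² = 4/9.
β̂_MAP = 390 / (98 + 4/9) = 390/(886/9) = 1755/443 ≈ 3.962.

β̂_MAP = 3.962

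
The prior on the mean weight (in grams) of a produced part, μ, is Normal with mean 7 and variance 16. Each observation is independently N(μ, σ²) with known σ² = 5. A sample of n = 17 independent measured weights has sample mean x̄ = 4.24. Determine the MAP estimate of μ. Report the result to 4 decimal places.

μ̂_MAP = 4.2898

n = 17, x̄ = 4.24.
For a Normal prior and Normal likelihood with known variance, the posterior is Normal; its mode equals its mean, the precision-weighted average.
Prior precision 1/σ₀² = 1/16 = 0.0625; data precision n/σ² = 17/5 = 3.4.
μ̂ = (0.0625·7 + 3.4·4.24) / (0.0625 + 3.4) = 14.8535/3.4625 = 29707/6925 ≈ 4.2898.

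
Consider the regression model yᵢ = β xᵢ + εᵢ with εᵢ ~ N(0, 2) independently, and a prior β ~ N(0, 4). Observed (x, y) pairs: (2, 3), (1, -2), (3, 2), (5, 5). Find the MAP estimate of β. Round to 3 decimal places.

β̂_MAP = 0.886

log p(β | y) = −Σ(yᵢ − βxᵢ)²/(2·2) − β²/(2·4) + const.
Setting the derivative to zero: Σxᵢ(yᵢ − βxᵢ)/2 − β/4 = 0, so β = Σxᵢyᵢ / (Σxᵢ² + σ²/τ²).
Σxᵢyᵢ = 2·3 + 1·(-2) + 3·2 + 5·5 = 35; Σxᵢ² = 39; σ²/τ² = 0.5.
β̂_MAP = 35 / (39 + 0.5) = 35/39.5 ≈ 0.886.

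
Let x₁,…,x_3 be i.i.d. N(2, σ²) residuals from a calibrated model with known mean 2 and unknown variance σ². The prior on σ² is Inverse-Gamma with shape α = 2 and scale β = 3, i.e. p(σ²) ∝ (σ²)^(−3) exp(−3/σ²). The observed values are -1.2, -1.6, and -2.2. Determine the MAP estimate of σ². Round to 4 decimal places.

Sum of squared deviations about the known mean: SS = (-1.2−2)² + (-1.6−2)² + (-2.2−2)² = 40.84.
The Normal likelihood contributes (σ²)^(−n/2) exp(−SS/(2σ²)), so the posterior is Inverse-Gamma(α + n/2, β + SS/2) = Inverse-Gamma(3.5, 23.42).
The mode of Inverse-Gamma(a, b) is b/(a+1) = 23.42/4.5 ≈ 5.2044.

σ̂²_MAP = 5.2044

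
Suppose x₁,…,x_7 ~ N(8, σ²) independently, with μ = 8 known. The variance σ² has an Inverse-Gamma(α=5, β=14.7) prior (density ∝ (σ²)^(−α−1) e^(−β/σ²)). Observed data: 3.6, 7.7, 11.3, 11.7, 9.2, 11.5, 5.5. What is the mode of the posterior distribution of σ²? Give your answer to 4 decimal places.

σ̂²_MAP = 4.9142

Sum of squared deviations about the known mean: SS = (3.6−8)² + (7.7−8)² + (11.3−8)² + (11.7−8)² + (9.2−8)² + (11.5−8)² + (5.5−8)² = 63.97.
The Normal likelihood contributes (σ²)^(−n/2) exp(−SS/(2σ²)), so the posterior is Inverse-Gamma(α + n/2, β + SS/2) = Inverse-Gamma(8.5, 46.685).
The mode of Inverse-Gamma(a, b) is b/(a+1) = 46.685/9.5 ≈ 4.9142.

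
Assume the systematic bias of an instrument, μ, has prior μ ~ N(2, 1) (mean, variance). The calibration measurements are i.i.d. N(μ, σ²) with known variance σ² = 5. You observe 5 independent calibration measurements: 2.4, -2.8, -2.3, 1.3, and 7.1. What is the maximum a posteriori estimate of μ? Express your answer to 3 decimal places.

μ̂_MAP = 1.570

n = 5; x̄ = (2.4 + (-2.8) + (-2.3) + 1.3 + 7.1)/5 = 5.7/5 = 1.14.
For a Normal prior and Normal likelihood with known variance, the posterior is Normal; its mode equals its mean, the precision-weighted average.
Prior precision 1/σ₀² = 1/1 = 1; data precision n/σ² = 5/5 = 1.
μ̂ = (1·2 + 1·1.14) / (1 + 1) = 3.14/2 = 1.570.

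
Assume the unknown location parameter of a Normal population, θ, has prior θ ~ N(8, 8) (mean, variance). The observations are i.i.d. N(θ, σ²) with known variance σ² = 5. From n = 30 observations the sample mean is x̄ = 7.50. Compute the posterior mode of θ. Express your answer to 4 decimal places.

n = 30, x̄ = 7.50.
For a Normal prior and Normal likelihood with known variance, the posterior is Normal; its mode equals its mean, the precision-weighted average.
Prior precision 1/σ₀² = 1/8 = 0.125; data precision n/σ² = 30/5 = 6.
θ̂ = (0.125·8 + 6·7.5) / (0.125 + 6) = 46/6.125 = 368/49 ≈ 7.5102.

θ̂_MAP = 7.5102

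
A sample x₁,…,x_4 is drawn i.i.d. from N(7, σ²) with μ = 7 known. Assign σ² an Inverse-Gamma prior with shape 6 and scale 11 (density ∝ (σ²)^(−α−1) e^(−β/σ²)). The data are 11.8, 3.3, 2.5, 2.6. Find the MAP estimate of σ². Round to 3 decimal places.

Sum of squared deviations about the known mean: SS = (11.8−7)² + (3.3−7)² + (2.5−7)² + (2.6−7)² = 76.34.
The Normal likelihood contributes (σ²)^(−n/2) exp(−SS/(2σ²)), so the posterior is Inverse-Gamma(α + n/2, β + SS/2) = Inverse-Gamma(8, 49.17).
The mode of Inverse-Gamma(a, b) is b/(a+1) = 49.17/9 ≈ 5.463.

σ̂²_MAP = 5.463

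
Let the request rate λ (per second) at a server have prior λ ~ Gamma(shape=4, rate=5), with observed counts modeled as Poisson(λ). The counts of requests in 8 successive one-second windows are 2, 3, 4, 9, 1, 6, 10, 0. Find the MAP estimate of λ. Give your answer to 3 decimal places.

Σxᵢ = 2+3+4+9+1+6+10+0 = 35, with n = 8.
Posterior ∝ λ^3e^(−5λ) · λ^35e^(−8λ) = λ^38e^(−13λ), i.e. Gamma(shape=39, rate=13).
The mode of a Gamma(a, b) with a ≥ 1 (shape–rate) is (a−1)/b = 38/13 ≈ 2.923.

λ̂_MAP = 2.923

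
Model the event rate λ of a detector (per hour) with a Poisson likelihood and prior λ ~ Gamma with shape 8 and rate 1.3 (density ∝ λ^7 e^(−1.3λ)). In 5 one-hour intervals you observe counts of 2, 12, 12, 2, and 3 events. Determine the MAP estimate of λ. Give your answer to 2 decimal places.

λ̂_MAP = 6.03

Σxᵢ = 2+12+12+2+3 = 31, with n = 5.
Posterior ∝ λ^7e^(−1.3λ) · λ^31e^(−5λ) = λ^38e^(−6.3λ), i.e. Gamma(shape=39, rate=6.3).
The mode of a Gamma(a, b) with a ≥ 1 (shape–rate) is (a−1)/b = 38/6.3 ≈ 6.03.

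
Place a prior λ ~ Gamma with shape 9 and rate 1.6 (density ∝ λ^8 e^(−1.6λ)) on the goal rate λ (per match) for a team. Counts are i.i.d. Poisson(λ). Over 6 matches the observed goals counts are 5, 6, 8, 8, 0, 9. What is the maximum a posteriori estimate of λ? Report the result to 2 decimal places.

λ̂_MAP = 5.79

Σxᵢ = 5+6+8+8+0+9 = 36, with n = 6.
Posterior ∝ λ^8e^(−1.6λ) · λ^36e^(−6λ) = λ^44e^(−7.6λ), i.e. Gamma(shape=45, rate=7.6).
The mode of a Gamma(a, b) with a ≥ 1 (shape–rate) is (a−1)/b = 44/7.6 ≈ 5.79.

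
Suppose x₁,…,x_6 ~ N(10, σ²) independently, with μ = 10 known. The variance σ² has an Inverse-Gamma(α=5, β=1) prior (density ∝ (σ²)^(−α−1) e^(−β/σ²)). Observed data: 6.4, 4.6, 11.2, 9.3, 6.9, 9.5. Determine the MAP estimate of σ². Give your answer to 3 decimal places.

σ̂²_MAP = 3.106

Sum of squared deviations about the known mean: SS = (6.4−10)² + (4.6−10)² + (11.2−10)² + (9.3−10)² + (6.9−10)² + (9.5−10)² = 53.91.
The Normal likelihood contributes (σ²)^(−n/2) exp(−SS/(2σ²)), so the posterior is Inverse-Gamma(α + n/2, β + SS/2) = Inverse-Gamma(8, 27.955).
The mode of Inverse-Gamma(a, b) is b/(a+1) = 27.955/9 ≈ 3.106.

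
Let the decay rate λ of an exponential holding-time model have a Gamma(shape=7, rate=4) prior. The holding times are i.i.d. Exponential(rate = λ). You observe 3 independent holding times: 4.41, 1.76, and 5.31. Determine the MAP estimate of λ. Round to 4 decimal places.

λ̂_MAP = 0.5814

The Exponential(rate=λ) likelihood is ∝ λ^n e^(−λΣtᵢ). Here n = 3 and Σtᵢ = 4.41 + 1.76 + 5.31 = 11.48.
Posterior ∝ λ^6e^(−4λ) · λ^3e^(−11.48λ) = λ^9e^(−15.48λ), i.e. Gamma(10, 15.48).
Mode = (a−1)/b = 9/15.48 ≈ 0.5814.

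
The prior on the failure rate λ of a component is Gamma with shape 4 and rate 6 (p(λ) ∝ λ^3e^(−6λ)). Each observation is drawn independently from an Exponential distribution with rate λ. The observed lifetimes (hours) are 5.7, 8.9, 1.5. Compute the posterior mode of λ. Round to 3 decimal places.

λ̂_MAP = 0.271

The Exponential(rate=λ) likelihood is ∝ λ^n e^(−λΣtᵢ). Here n = 3 and Σtᵢ = 5.7 + 8.9 + 1.5 = 16.1.
Posterior ∝ λ^3e^(−6λ) · λ^3e^(−16.1λ) = λ^6e^(−22.1λ), i.e. Gamma(7, 22.1).
Mode = (a−1)/b = 6/22.1 ≈ 0.271.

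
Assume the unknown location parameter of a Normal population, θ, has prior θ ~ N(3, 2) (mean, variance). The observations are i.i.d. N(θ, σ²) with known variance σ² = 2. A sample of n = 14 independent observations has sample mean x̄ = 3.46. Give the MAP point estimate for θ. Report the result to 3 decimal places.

θ̂_MAP = 3.429

n = 14, x̄ = 3.46.
For a Normal prior and Normal likelihood with known variance, the posterior is Normal; its mode equals its mean, the precision-weighted average.
Prior precision 1/σ₀² = 1/2 = 0.5; data precision n/σ² = 14/2 = 7.
θ̂ = (0.5·3 + 7·3.46) / (0.5 + 7) = 25.72/7.5 = 1286/375 ≈ 3.429.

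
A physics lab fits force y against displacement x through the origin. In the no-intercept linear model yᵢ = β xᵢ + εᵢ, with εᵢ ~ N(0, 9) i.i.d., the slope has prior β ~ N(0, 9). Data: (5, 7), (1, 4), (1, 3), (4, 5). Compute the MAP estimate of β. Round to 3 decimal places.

β̂_MAP = 1.409

log p(β | y) = −Σ(yᵢ − βxᵢ)²/(2·9) − β²/(2·9) + const.
Setting the derivative to zero: Σxᵢ(yᵢ − βxᵢ)/9 − β/9 = 0, so β = Σxᵢyᵢ / (Σxᵢ² + σ²/τ²).
Σxᵢyᵢ = 5·7 + 1·4 + 1·3 + 4·5 = 62; Σxᵢ² = 43; σ²/τ² = 1.
β̂_MAP = 62 / (43 + 1) = 62/44 ≈ 1.409.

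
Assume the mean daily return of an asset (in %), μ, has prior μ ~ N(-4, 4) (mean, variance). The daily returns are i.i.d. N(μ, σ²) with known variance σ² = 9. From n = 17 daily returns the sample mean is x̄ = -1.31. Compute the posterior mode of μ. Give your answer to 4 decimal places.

n = 17, x̄ = -1.31.
For a Normal prior and Normal likelihood with known variance, the posterior is Normal; its mode equals its mean, the precision-weighted average.
Prior precision 1/σ₀² = 1/4 = 0.25; data precision n/σ² = 17/9.
μ̂ = (0.25·(-4) + (17/9)·(-1.31)) / (0.25 + 17/9) = (-3127/900)/(77/36) = -3127/1925 ≈ -1.6244.

μ̂_MAP = -1.6244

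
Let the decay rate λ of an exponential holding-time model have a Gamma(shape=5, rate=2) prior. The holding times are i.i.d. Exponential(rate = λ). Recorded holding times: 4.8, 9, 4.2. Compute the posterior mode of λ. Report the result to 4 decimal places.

The Exponential(rate=λ) likelihood is ∝ λ^n e^(−λΣtᵢ). Here n = 3 and Σtᵢ = 4.8 + 9 + 4.2 = 18.
Posterior ∝ λ^4e^(−2λ) · λ^3e^(−18λ) = λ^7e^(−20λ), i.e. Gamma(8, 20).
Mode = (a−1)/b = 7/20 ≈ 0.3500.

λ̂_MAP = 0.3500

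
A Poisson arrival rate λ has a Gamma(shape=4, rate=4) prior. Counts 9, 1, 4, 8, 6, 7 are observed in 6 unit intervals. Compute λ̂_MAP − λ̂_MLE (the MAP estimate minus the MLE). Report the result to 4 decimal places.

Σxᵢ = 35. Posterior is Gamma(39, 10); MAP = (39−1)/10 = 38/10 ≈ 3.80000.
MLE = x̄ = 35/6 ≈ 5.83333.
Difference = 38/10 − 35/6 = -61/30 ≈ -2.0333.

MAP − MLE = -2.0333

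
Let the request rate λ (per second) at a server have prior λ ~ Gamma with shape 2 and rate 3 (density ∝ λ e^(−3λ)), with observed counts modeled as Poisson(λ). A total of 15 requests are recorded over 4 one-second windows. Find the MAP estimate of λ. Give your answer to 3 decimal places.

λ̂_MAP = 2.286

Σxᵢ = 15, n = 4.
Posterior ∝ λe^(−3λ) · λ^15e^(−4λ) = λ^16e^(−7λ), i.e. Gamma(shape=17, rate=7).
The mode of a Gamma(a, b) with a ≥ 1 (shape–rate) is (a−1)/b = 16/7 ≈ 2.286.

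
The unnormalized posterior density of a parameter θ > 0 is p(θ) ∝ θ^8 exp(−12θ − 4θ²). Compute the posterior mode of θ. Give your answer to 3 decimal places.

ℓ'(θ) = 8/θ − 12 − 8θ. Setting this to zero and multiplying by θ: 8θ² + 12θ − 8 = 0.
θ = (−12 + √(12² + 4·8·8)) / (2·8) = (−12 + √400) / 16 = (−12 + 20)/16 = 1/2.
ℓ''(θ) = −8/θ² − 8 < 0, confirming a maximum.

θ̂_MAP = 0.500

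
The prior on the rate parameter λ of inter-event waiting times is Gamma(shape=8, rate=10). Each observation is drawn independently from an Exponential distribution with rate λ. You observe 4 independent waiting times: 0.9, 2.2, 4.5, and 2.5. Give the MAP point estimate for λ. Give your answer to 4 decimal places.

λ̂_MAP = 0.5473

The Exponential(rate=λ) likelihood is ∝ λ^n e^(−λΣtᵢ). Here n = 4 and Σtᵢ = 0.9 + 2.2 + 4.5 + 2.5 = 10.1.
Posterior ∝ λ^7e^(−10λ) · λ^4e^(−10.1λ) = λ^11e^(−20.1λ), i.e. Gamma(12, 20.1).
Mode = (a−1)/b = 11/20.1 ≈ 0.5473.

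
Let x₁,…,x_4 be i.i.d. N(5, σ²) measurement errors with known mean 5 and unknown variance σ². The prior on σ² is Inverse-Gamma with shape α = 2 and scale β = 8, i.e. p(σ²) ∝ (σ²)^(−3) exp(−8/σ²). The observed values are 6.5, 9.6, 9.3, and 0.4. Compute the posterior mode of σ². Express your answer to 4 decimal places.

Sum of squared deviations about the known mean: SS = (6.5−5)² + (9.6−5)² + (9.3−5)² + (0.4−5)² = 63.06.
The Normal likelihood contributes (σ²)^(−n/2) exp(−SS/(2σ²)), so the posterior is Inverse-Gamma(α + n/2, β + SS/2) = Inverse-Gamma(4, 39.53).
The mode of Inverse-Gamma(a, b) is b/(a+1) = 39.53/5 ≈ 7.9060.

σ̂²_MAP = 7.9060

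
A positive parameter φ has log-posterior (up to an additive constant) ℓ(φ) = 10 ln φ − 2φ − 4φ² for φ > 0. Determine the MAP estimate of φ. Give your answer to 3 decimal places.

ℓ'(φ) = 10/φ − 2 − 8φ. Setting this to zero and multiplying by φ: 8φ² + 2φ − 10 = 0.
φ = (−2 + √(2² + 4·8·10)) / (2·8) = (−2 + √324) / 16 = (−2 + 18)/16 = 1.
ℓ''(φ) = −10/φ² − 8 < 0, confirming a maximum.

φ̂_MAP = 1.000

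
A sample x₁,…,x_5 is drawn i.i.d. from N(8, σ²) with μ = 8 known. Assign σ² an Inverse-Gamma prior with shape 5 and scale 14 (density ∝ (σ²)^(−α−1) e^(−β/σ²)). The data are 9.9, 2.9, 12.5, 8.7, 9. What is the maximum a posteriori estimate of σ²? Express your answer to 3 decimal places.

σ̂²_MAP = 4.668

Sum of squared deviations about the known mean: SS = (9.9−8)² + (2.9−8)² + (12.5−8)² + (8.7−8)² + (9−8)² = 51.36.
The Normal likelihood contributes (σ²)^(−n/2) exp(−SS/(2σ²)), so the posterior is Inverse-Gamma(α + n/2, β + SS/2) = Inverse-Gamma(7.5, 39.68).
The mode of Inverse-Gamma(a, b) is b/(a+1) = 39.68/8.5 ≈ 4.668.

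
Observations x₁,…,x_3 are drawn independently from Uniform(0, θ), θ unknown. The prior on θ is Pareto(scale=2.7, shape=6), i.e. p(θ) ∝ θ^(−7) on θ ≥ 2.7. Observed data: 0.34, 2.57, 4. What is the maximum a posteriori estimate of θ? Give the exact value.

The Uniform(0, θ) likelihood is θ^(−n) for θ ≥ max(xᵢ), zero otherwise. Here max(xᵢ) = 4.
Posterior ∝ θ^(−7) · θ^(−3) = θ^(−10) on θ ≥ max(2.7, 4) = 4.
This density is strictly decreasing in θ, so the posterior mode lies at the lower boundary of the support.

θ̂_MAP = 4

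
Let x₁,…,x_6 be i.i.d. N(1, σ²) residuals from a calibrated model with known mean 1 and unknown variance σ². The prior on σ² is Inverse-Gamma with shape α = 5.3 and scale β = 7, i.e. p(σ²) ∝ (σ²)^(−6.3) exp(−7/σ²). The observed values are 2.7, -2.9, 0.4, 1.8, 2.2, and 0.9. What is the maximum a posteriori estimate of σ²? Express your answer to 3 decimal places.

Sum of squared deviations about the known mean: SS = (2.7−1)² + (-2.9−1)² + (0.4−1)² + (1.8−1)² + (2.2−1)² + (0.9−1)² = 20.55.
The Normal likelihood contributes (σ²)^(−n/2) exp(−SS/(2σ²)), so the posterior is Inverse-Gamma(α + n/2, β + SS/2) = Inverse-Gamma(8.3, 17.275).
The mode of Inverse-Gamma(a, b) is b/(a+1) = 17.275/9.3 ≈ 1.858.

σ̂²_MAP = 1.858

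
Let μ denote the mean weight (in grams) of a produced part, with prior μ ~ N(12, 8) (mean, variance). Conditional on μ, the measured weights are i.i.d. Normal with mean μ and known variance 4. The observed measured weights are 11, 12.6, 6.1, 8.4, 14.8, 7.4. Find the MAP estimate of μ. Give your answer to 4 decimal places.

μ̂_MAP = 10.2000

n = 6; x̄ = (11 + 12.6 + 6.1 + 8.4 + 14.8 + 7.4)/6 = 60.3/6 = 10.05.
For a Normal prior and Normal likelihood with known variance, the posterior is Normal; its mode equals its mean, the precision-weighted average.
Prior precision 1/σ₀² = 1/8 = 0.125; data precision n/σ² = 6/4 = 1.5.
μ̂ = (0.125·12 + 1.5·10.05) / (0.125 + 1.5) = 16.575/1.625 = 10.2000.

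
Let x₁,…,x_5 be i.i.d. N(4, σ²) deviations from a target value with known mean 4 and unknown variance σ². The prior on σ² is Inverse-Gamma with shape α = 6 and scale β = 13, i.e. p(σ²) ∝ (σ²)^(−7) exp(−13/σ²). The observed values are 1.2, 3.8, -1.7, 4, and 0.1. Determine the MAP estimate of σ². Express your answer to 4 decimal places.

Sum of squared deviations about the known mean: SS = (1.2−4)² + (3.8−4)² + (-1.7−4)² + (4−4)² + (0.1−4)² = 55.58.
The Normal likelihood contributes (σ²)^(−n/2) exp(−SS/(2σ²)), so the posterior is Inverse-Gamma(α + n/2, β + SS/2) = Inverse-Gamma(8.5, 40.79).
The mode of Inverse-Gamma(a, b) is b/(a+1) = 40.79/9.5 ≈ 4.2937.

σ̂²_MAP = 4.2937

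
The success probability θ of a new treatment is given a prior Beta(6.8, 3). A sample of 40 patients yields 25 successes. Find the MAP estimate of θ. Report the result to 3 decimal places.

Prior: Beta(6.8, 3).
Data: 25 successes in 40 trials. The binomial likelihood contributes θ^25(1−θ)^15, so the posterior is Beta(6.8+25, 3+15) = Beta(31.8, 18).
For Beta(a, b) with a, b > 1 the mode is (a−1)/(a+b−2) = 30.8/47.8 ≈ 0.644.

θ̂_MAP = 0.644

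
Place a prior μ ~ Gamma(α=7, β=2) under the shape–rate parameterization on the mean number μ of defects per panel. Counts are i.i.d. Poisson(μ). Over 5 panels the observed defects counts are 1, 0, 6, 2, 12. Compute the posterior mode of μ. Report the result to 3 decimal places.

μ̂_MAP = 3.857

Σxᵢ = 1+0+6+2+12 = 21, with n = 5.
Posterior ∝ μ^6e^(−2μ) · μ^21e^(−5μ) = μ^27e^(−7μ), i.e. Gamma(shape=28, rate=7).
The mode of a Gamma(a, b) with a ≥ 1 (shape–rate) is (a−1)/b = 27/7 ≈ 3.857.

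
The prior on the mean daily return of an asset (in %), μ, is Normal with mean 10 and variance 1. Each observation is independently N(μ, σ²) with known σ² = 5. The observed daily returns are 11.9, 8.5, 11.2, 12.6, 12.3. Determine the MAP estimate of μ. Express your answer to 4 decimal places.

n = 5; x̄ = (11.9 + 8.5 + 11.2 + 12.6 + 12.3)/5 = 56.5/5 = 11.3.
For a Normal prior and Normal likelihood with known variance, the posterior is Normal; its mode equals its mean, the precision-weighted average.
Prior precision 1/σ₀² = 1/1 = 1; data precision n/σ² = 5/5 = 1.
μ̂ = (1·10 + 1·11.3) / (1 + 1) = 21.3/2 = 10.6500.

μ̂_MAP = 10.6500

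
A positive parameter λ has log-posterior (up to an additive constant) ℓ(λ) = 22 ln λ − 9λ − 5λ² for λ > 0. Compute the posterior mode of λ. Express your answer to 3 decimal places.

λ̂_MAP = 1.100

ℓ'(λ) = 22/λ − 9 − 10λ. Setting this to zero and multiplying by λ: 10λ² + 9λ − 22 = 0.
λ = (−9 + √(9² + 4·10·22)) / (2·10) = (−9 + √961) / 20 = (−9 + 31)/20 = 11/10.
ℓ''(λ) = −22/λ² − 10 < 0, confirming a maximum.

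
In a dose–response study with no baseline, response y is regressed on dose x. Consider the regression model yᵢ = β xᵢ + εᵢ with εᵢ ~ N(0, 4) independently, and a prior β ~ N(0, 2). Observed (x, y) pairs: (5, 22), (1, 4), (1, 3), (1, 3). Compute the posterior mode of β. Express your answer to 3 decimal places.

β̂_MAP = 4.000

log p(β | y) = −Σ(yᵢ − βxᵢ)²/(2·4) − β²/(2·2) + const.
Setting the derivative to zero: Σxᵢ(yᵢ − βxᵢ)/4 − β/2 = 0, so β = Σxᵢyᵢ / (Σxᵢ² + σ²/τ²).
Σxᵢyᵢ = 5·22 + 1·4 + 1·3 + 1·3 = 120; Σxᵢ² = 28; σ²/τ² = 2.
β̂_MAP = 120 / (28 + 2) = 120/30 ≈ 4.000.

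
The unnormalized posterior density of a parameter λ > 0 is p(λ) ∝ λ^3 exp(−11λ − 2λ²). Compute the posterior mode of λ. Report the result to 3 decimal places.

ℓ'(λ) = 3/λ − 11 − 4λ. Setting this to zero and multiplying by λ: 4λ² + 11λ − 3 = 0.
λ = (−11 + √(11² + 4·4·3)) / (2·4) = (−11 + √169) / 8 = (−11 + 13)/8 = 1/4.
ℓ''(λ) = −3/λ² − 4 < 0, confirming a maximum.

λ̂_MAP = 0.250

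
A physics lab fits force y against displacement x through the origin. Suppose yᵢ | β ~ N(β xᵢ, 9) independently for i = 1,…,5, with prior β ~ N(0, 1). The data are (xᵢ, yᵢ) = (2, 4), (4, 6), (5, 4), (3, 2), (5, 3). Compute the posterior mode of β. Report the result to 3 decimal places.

log p(β | y) = −Σ(yᵢ − βxᵢ)²/(2·9) − β²/(2·1) + const.
Setting the derivative to zero: Σxᵢ(yᵢ − βxᵢ)/9 − β/1 = 0, so β = Σxᵢyᵢ / (Σxᵢ² + σ²/τ²).
Σxᵢyᵢ = 2·4 + 4·6 + 5·4 + 3·2 + 5·3 = 73; Σxᵢ² = 79; σ²/τ² = 9.
β̂_MAP = 73 / (79 + 9) = 73/88 ≈ 0.830.

β̂_MAP = 0.830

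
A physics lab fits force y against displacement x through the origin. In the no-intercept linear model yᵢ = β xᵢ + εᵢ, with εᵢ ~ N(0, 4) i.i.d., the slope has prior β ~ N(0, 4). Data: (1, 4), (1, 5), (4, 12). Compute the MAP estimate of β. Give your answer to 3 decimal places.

β̂_MAP = 3.000

log p(β | y) = −Σ(yᵢ − βxᵢ)²/(2·4) − β²/(2·4) + const.
Setting the derivative to zero: Σxᵢ(yᵢ − βxᵢ)/4 − β/4 = 0, so β = Σxᵢyᵢ / (Σxᵢ² + σ²/τ²).
Σxᵢyᵢ = 1·4 + 1·5 + 4·12 = 57; Σxᵢ² = 18; σ²/τ² = 1.
β̂_MAP = 57 / (18 + 1) = 57/19 ≈ 3.000.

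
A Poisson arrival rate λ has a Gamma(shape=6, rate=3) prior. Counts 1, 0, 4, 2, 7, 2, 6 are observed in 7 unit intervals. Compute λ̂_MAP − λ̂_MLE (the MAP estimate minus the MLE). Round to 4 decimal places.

MAP − MLE = -0.4429

Σxᵢ = 22. Posterior is Gamma(28, 10); MAP = (28−1)/10 = 27/10 ≈ 2.70000.
MLE = x̄ = 22/7 ≈ 3.14286.
Difference = 27/10 − 22/7 = -31/70 ≈ -0.4429.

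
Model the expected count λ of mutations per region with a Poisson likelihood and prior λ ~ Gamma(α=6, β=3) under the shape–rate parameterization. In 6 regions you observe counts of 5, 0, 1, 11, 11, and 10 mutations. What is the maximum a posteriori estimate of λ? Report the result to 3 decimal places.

Σxᵢ = 5+0+1+11+11+10 = 38, with n = 6.
Posterior ∝ λ^5e^(−3λ) · λ^38e^(−6λ) = λ^43e^(−9λ), i.e. Gamma(shape=44, rate=9).
The mode of a Gamma(a, b) with a ≥ 1 (shape–rate) is (a−1)/b = 43/9 ≈ 4.778.

λ̂_MAP = 4.778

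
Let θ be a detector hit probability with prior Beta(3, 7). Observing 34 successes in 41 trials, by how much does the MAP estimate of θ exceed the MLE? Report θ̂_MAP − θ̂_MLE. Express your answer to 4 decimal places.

Posterior is Beta(37, 14); MAP = (37−1)/(51−2) = 36/49 ≈ 0.73469.
MLE ignores the prior: θ̂_MLE = k/n = 34/41 ≈ 0.82927.
Difference = 36/49 − 34/41 = -190/2009 ≈ -0.0946.

MAP − MLE = -0.0946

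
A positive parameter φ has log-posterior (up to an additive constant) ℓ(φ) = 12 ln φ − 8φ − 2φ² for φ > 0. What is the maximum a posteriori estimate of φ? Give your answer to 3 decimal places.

φ̂_MAP = 1.000

ℓ'(φ) = 12/φ − 8 − 4φ. Setting this to zero and multiplying by φ: 4φ² + 8φ − 12 = 0.
φ = (−8 + √(8² + 4·4·12)) / (2·4) = (−8 + √256) / 8 = (−8 + 16)/8 = 1.
ℓ''(φ) = −12/φ² − 4 < 0, confirming a maximum.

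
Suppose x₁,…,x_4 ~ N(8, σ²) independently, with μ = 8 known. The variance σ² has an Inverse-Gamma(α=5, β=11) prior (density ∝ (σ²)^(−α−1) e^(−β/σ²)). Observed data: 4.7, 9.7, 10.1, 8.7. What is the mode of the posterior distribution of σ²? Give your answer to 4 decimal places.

σ̂²_MAP = 2.5425

Sum of squared deviations about the known mean: SS = (4.7−8)² + (9.7−8)² + (10.1−8)² + (8.7−8)² = 18.68.
The Normal likelihood contributes (σ²)^(−n/2) exp(−SS/(2σ²)), so the posterior is Inverse-Gamma(α + n/2, β + SS/2) = Inverse-Gamma(7, 20.34).
The mode of Inverse-Gamma(a, b) is b/(a+1) = 20.34/8 ≈ 2.5425.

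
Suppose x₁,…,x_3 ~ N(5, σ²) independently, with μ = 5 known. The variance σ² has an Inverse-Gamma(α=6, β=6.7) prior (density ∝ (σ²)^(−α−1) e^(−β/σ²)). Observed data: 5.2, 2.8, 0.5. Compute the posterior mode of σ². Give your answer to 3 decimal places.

Sum of squared deviations about the known mean: SS = (5.2−5)² + (2.8−5)² + (0.5−5)² = 25.13.
The Normal likelihood contributes (σ²)^(−n/2) exp(−SS/(2σ²)), so the posterior is Inverse-Gamma(α + n/2, β + SS/2) = Inverse-Gamma(7.5, 19.265).
The mode of Inverse-Gamma(a, b) is b/(a+1) = 19.265/8.5 ≈ 2.266.

σ̂²_MAP = 2.266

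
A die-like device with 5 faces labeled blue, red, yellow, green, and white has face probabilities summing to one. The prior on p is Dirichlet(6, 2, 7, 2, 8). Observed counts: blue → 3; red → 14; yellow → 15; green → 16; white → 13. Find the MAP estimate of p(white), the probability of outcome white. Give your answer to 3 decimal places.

MAP estimate of p(white) = 0.247

The posterior is Dirichlet(αᵢ + nᵢ) = Dirichlet(9, 16, 22, 18, 21).
For a Dirichlet(a₁,…,a_K) with all aᵢ > 1, the mode has j-th component (aⱼ − 1)/(Σaᵢ − K).
Here Σaᵢ = 86 and K = 5, so p(white) = (21 − 1)/(86 − 5) = 20/81 ≈ 0.247.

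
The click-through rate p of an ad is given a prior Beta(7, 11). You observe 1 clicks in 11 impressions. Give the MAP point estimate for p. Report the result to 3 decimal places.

p̂_MAP = 0.259

Prior: Beta(7, 11).
Data: 1 success in 11 trials. The binomial likelihood contributes p(1−p)^10, so the posterior is Beta(7+1, 11+10) = Beta(8, 21).
For Beta(a, b) with a, b > 1 the mode is (a−1)/(a+b−2) = 7/27 ≈ 0.259.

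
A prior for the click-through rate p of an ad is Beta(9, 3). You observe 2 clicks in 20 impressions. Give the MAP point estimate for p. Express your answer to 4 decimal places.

p̂_MAP = 0.3333

Prior: Beta(9, 3).
Data: 2 successes in 20 trials. The binomial likelihood contributes p^2(1−p)^18, so the posterior is Beta(9+2, 3+18) = Beta(11, 21).
For Beta(a, b) with a, b > 1 the mode is (a−1)/(a+b−2) = 10/30 ≈ 0.3333.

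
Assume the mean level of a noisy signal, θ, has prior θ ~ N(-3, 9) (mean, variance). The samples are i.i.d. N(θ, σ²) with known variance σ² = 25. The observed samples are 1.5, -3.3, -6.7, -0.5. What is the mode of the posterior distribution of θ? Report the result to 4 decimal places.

n = 4; x̄ = (1.5 + (-3.3) + (-6.7) + (-0.5))/4 = -9/4 = -2.25.
For a Normal prior and Normal likelihood with known variance, the posterior is Normal; its mode equals its mean, the precision-weighted average.
Prior precision 1/σ₀² = 1/9; data precision n/σ² = 4/25 = 0.16.
θ̂ = ((1/9)·(-3) + 0.16·(-2.25)) / (1/9 + 0.16) = (-52/75)/(61/225) = -156/61 ≈ -2.5574.

θ̂_MAP = -2.5574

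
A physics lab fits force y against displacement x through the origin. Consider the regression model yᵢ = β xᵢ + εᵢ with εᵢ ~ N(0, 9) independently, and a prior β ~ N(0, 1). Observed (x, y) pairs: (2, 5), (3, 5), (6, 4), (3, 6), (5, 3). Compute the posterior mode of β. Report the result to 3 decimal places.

β̂_MAP = 0.891

log p(β | y) = −Σ(yᵢ − βxᵢ)²/(2·9) − β²/(2·1) + const.
Setting the derivative to zero: Σxᵢ(yᵢ − βxᵢ)/9 − β/1 = 0, so β = Σxᵢyᵢ / (Σxᵢ² + σ²/τ²).
Σxᵢyᵢ = 2·5 + 3·5 + 6·4 + 3·6 + 5·3 = 82; Σxᵢ² = 83; σ²/τ² = 9.
β̂_MAP = 82 / (83 + 9) = 82/92 ≈ 0.891.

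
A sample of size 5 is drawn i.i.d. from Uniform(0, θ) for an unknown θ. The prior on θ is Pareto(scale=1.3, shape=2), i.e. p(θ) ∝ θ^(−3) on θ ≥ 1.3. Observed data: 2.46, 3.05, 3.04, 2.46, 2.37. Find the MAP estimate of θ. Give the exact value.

The Uniform(0, θ) likelihood is θ^(−n) for θ ≥ max(xᵢ), zero otherwise. Here max(xᵢ) = 3.05.
Posterior ∝ θ^(−3) · θ^(−5) = θ^(−8) on θ ≥ max(1.3, 3.05) = 3.05.
This density is strictly decreasing in θ, so the posterior mode lies at the lower boundary of the support.

θ̂_MAP = 3.05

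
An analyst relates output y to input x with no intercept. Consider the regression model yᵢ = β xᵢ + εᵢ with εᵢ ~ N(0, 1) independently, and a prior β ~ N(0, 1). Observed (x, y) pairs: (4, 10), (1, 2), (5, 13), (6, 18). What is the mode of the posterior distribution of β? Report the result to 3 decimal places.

β̂_MAP = 2.722

log p(β | y) = −Σ(yᵢ − βxᵢ)²/(2·1) − β²/(2·1) + const.
Setting the derivative to zero: Σxᵢ(yᵢ − βxᵢ)/1 − β/1 = 0, so β = Σxᵢyᵢ / (Σxᵢ² + σ²/τ²).
Σxᵢyᵢ = 4·10 + 1·2 + 5·13 + 6·18 = 215; Σxᵢ² = 78; σ²/τ² = 1.
β̂_MAP = 215 / (78 + 1) = 215/79 ≈ 2.722.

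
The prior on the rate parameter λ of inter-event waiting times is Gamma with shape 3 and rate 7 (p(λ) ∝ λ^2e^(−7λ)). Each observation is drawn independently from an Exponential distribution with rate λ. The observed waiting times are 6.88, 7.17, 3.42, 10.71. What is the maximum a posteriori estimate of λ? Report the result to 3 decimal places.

λ̂_MAP = 0.171

The Exponential(rate=λ) likelihood is ∝ λ^n e^(−λΣtᵢ). Here n = 4 and Σtᵢ = 6.88 + 7.17 + 3.42 + 10.71 = 28.18.
Posterior ∝ λ^2e^(−7λ) · λ^4e^(−28.18λ) = λ^6e^(−35.18λ), i.e. Gamma(7, 35.18).
Mode = (a−1)/b = 6/35.18 ≈ 0.171.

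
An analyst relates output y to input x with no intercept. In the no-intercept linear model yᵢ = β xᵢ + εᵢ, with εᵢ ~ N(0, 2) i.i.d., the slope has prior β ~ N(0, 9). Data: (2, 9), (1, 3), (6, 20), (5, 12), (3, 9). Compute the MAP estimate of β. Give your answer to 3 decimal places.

β̂_MAP = 3.031

log p(β | y) = −Σ(yᵢ − βxᵢ)²/(2·2) − β²/(2·9) + const.
Setting the derivative to zero: Σxᵢ(yᵢ − βxᵢ)/2 − β/9 = 0, so β = Σxᵢyᵢ / (Σxᵢ² + σ²/τ²).
Σxᵢyᵢ = 2·9 + 1·3 + 6·20 + 5·12 + 3·9 = 228; Σxᵢ² = 75; σ²/τ² = 2/9.
β̂_MAP = 228 / (75 + 2/9) = 228/(677/9) = 2052/677 ≈ 3.031.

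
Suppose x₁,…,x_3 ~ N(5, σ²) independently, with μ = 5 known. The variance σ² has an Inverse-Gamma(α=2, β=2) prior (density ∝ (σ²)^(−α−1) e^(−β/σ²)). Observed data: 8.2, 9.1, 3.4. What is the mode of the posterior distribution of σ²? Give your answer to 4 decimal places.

Sum of squared deviations about the known mean: SS = (8.2−5)² + (9.1−5)² + (3.4−5)² = 29.61.
The Normal likelihood contributes (σ²)^(−n/2) exp(−SS/(2σ²)), so the posterior is Inverse-Gamma(α + n/2, β + SS/2) = Inverse-Gamma(3.5, 16.805).
The mode of Inverse-Gamma(a, b) is b/(a+1) = 16.805/4.5 ≈ 3.7344.

σ̂²_MAP = 3.7344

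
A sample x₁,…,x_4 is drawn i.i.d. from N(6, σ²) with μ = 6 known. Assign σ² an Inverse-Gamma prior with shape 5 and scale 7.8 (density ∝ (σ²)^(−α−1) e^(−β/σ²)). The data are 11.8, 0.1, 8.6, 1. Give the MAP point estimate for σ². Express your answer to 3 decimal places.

Sum of squared deviations about the known mean: SS = (11.8−6)² + (0.1−6)² + (8.6−6)² + (1−6)² = 100.21.
The Normal likelihood contributes (σ²)^(−n/2) exp(−SS/(2σ²)), so the posterior is Inverse-Gamma(α + n/2, β + SS/2) = Inverse-Gamma(7, 57.905).
The mode of Inverse-Gamma(a, b) is b/(a+1) = 57.905/8 ≈ 7.238.

σ̂²_MAP = 7.238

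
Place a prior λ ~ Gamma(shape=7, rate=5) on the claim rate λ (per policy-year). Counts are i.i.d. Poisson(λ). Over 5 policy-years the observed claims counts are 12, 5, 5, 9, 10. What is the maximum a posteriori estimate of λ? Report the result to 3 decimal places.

λ̂_MAP = 4.700

Σxᵢ = 12+5+5+9+10 = 41, with n = 5.
Posterior ∝ λ^6e^(−5λ) · λ^41e^(−5λ) = λ^47e^(−10λ), i.e. Gamma(shape=48, rate=10).
The mode of a Gamma(a, b) with a ≥ 1 (shape–rate) is (a−1)/b = 47/10 ≈ 4.700.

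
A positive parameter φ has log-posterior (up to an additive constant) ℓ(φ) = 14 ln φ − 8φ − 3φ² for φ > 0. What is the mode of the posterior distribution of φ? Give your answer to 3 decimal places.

φ̂_MAP = 1.000

ℓ'(φ) = 14/φ − 8 − 6φ. Setting this to zero and multiplying by φ: 6φ² + 8φ − 14 = 0.
φ = (−8 + √(8² + 4·6·14)) / (2·6) = (−8 + √400) / 12 = (−8 + 20)/12 = 1.
ℓ''(φ) = −14/φ² − 6 < 0, confirming a maximum.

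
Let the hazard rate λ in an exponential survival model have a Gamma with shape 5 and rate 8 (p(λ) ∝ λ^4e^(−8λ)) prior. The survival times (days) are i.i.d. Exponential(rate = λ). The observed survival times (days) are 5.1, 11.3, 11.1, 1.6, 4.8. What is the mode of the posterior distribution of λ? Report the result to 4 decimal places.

λ̂_MAP = 0.2148

The Exponential(rate=λ) likelihood is ∝ λ^n e^(−λΣtᵢ). Here n = 5 and Σtᵢ = 5.1 + 11.3 + 11.1 + 1.6 + 4.8 = 33.9.
Posterior ∝ λ^4e^(−8λ) · λ^5e^(−33.9λ) = λ^9e^(−41.9λ), i.e. Gamma(10, 41.9).
Mode = (a−1)/b = 9/41.9 ≈ 0.2148.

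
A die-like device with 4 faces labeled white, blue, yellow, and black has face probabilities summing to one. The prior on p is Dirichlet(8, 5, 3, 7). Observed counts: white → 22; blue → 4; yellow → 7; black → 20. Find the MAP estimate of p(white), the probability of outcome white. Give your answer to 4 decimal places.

MAP estimate of p(white) = 0.4028

The posterior is Dirichlet(αᵢ + nᵢ) = Dirichlet(30, 9, 10, 27).
For a Dirichlet(a₁,…,a_K) with all aᵢ > 1, the mode has j-th component (aⱼ − 1)/(Σaᵢ − K).
Here Σaᵢ = 76 and K = 4, so p(white) = (30 − 1)/(76 − 4) = 29/72 ≈ 0.4028.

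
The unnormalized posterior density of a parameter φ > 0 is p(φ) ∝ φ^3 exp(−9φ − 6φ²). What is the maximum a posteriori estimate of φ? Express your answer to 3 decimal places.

ℓ'(φ) = 3/φ − 9 − 12φ. Setting this to zero and multiplying by φ: 12φ² + 9φ − 3 = 0.
φ = (−9 + √(9² + 4·12·3)) / (2·12) = (−9 + √225) / 24 = (−9 + 15)/24 = 1/4.
ℓ''(φ) = −3/φ² − 12 < 0, confirming a maximum.

φ̂_MAP = 0.250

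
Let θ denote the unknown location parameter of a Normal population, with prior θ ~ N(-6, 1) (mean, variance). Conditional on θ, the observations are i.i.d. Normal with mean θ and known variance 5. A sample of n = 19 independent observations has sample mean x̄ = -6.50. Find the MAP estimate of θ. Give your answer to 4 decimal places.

θ̂_MAP = -6.3958

n = 19, x̄ = -6.50.
For a Normal prior and Normal likelihood with known variance, the posterior is Normal; its mode equals its mean, the precision-weighted average.
Prior precision 1/σ₀² = 1/1 = 1; data precision n/σ² = 19/5 = 3.8.
θ̂ = (1·(-6) + 3.8·(-6.5)) / (1 + 3.8) = (-30.7)/4.8 = -307/48 ≈ -6.3958.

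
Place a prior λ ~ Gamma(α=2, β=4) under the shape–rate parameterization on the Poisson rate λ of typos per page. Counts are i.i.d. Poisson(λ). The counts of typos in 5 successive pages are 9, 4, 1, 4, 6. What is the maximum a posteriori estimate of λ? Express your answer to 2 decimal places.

λ̂_MAP = 2.78

Σxᵢ = 9+4+1+4+6 = 24, with n = 5.
Posterior ∝ λe^(−4λ) · λ^24e^(−5λ) = λ^25e^(−9λ), i.e. Gamma(shape=26, rate=9).
The mode of a Gamma(a, b) with a ≥ 1 (shape–rate) is (a−1)/b = 25/9 ≈ 2.78.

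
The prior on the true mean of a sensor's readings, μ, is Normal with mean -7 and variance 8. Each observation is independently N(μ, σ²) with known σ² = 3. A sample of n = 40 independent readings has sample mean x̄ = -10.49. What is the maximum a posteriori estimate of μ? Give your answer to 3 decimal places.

μ̂_MAP = -10.458

n = 40, x̄ = -10.49.
For a Normal prior and Normal likelihood with known variance, the posterior is Normal; its mode equals its mean, the precision-weighted average.
Prior precision 1/σ₀² = 1/8 = 0.125; data precision n/σ² = 40/3.
μ̂ = (0.125·(-7) + (40/3)·(-10.49)) / (0.125 + 40/3) = (-16889/120)/(323/24) = -16889/1615 ≈ -10.458.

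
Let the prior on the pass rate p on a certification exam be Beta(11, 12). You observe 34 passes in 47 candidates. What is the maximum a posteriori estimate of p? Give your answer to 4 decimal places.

Prior: Beta(11, 12).
Data: 34 successes in 47 trials. The binomial likelihood contributes p^34(1−p)^13, so the posterior is Beta(11+34, 12+13) = Beta(45, 25).
For Beta(a, b) with a, b > 1 the mode is (a−1)/(a+b−2) = 44/68 ≈ 0.6471.

p̂_MAP = 0.6471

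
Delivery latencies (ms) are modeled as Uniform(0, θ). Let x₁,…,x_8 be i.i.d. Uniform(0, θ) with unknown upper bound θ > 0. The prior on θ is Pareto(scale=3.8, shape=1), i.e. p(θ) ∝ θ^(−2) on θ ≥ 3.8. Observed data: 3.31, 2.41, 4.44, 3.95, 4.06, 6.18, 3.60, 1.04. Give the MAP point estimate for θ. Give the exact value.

θ̂_MAP = 6.18

The Uniform(0, θ) likelihood is θ^(−n) for θ ≥ max(xᵢ), zero otherwise. Here max(xᵢ) = 6.18.
Posterior ∝ θ^(−2) · θ^(−8) = θ^(−10) on θ ≥ max(3.8, 6.18) = 6.18.
This density is strictly decreasing in θ, so the posterior mode lies at the lower boundary of the support.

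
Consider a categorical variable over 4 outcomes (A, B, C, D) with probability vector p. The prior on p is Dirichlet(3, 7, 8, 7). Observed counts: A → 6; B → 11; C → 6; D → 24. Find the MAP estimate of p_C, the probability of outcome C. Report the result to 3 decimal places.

The posterior is Dirichlet(αᵢ + nᵢ) = Dirichlet(9, 18, 14, 31).
For a Dirichlet(a₁,…,a_K) with all aᵢ > 1, the mode has j-th component (aⱼ − 1)/(Σaᵢ − K).
Here Σaᵢ = 72 and K = 4, so p_C = (14 − 1)/(72 − 4) = 13/68 ≈ 0.191.

MAP estimate of p_C = 0.191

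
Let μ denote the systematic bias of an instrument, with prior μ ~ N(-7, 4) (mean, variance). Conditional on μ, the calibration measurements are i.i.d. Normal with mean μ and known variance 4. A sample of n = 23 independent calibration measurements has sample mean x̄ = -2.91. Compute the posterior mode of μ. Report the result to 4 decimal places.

n = 23, x̄ = -2.91.
For a Normal prior and Normal likelihood with known variance, the posterior is Normal; its mode equals its mean, the precision-weighted average.
Prior precision 1/σ₀² = 1/4 = 0.25; data precision n/σ² = 23/4 = 5.75.
μ̂ = (0.25·(-7) + 5.75·(-2.91)) / (0.25 + 5.75) = (-18.4825)/6 = -7393/2400 ≈ -3.0804.

μ̂_MAP = -3.0804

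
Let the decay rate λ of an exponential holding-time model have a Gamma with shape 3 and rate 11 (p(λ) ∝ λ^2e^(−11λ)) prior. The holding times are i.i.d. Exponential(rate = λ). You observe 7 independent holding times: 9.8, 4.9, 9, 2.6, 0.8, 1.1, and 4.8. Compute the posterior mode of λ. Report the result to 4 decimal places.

The Exponential(rate=λ) likelihood is ∝ λ^n e^(−λΣtᵢ). Here n = 7 and Σtᵢ = 9.8 + 4.9 + 9 + 2.6 + 0.8 + 1.1 + 4.8 = 33.
Posterior ∝ λ^2e^(−11λ) · λ^7e^(−33λ) = λ^9e^(−44λ), i.e. Gamma(10, 44).
Mode = (a−1)/b = 9/44 ≈ 0.2045.

λ̂_MAP = 0.2045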